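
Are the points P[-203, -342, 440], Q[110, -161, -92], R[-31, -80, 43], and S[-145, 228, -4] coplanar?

A normal to the plane through P, Q, R is n = PQ × PR = (67527, 32757, 50874).
The plane has equation n·X = -2526315. For S: n·S = -2526315.
Equal, so S lies in the plane and all four are coplanar.

Yes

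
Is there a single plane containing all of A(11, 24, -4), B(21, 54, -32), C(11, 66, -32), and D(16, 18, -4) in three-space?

Yes

A normal to the plane through A, B, C is n = AB × AC = (336, 280, 420).
The plane has equation n·P = 8736. For D: n·D = 8736.
Equal, so D lies in the plane and all four are coplanar.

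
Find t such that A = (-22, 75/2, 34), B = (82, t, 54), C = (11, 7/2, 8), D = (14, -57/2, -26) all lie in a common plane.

Coplanarity ⇔ det[AB; AC; AD] = 0.
Expanding, this is linear in t: (1044)t + (-24534) = 0.
So t = 47/2.

47/2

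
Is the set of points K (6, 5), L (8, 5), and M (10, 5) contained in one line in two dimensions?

KL = (2, 0), KM = (4, 0).
Checking proportionality: KM = 2·KL, so the vectors are parallel and the points are collinear.

Yes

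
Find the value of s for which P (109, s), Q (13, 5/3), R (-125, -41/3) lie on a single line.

37/3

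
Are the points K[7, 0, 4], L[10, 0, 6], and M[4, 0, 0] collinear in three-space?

No

KL = (3, 0, 2), KM = (-3, 0, -4).
KL × KM = (0, 6, 0).
The cross product is nonzero, so the points do not lie on one line.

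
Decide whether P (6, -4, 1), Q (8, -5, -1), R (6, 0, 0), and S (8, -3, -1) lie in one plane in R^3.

No

With P as base: PQ = (2, -1, -2), PR = (0, 4, -1), PS = (2, 1, -2).
PR × PS = (-7, -2, -8).
PQ · (PR × PS) = 4.
Since 4 ≠ 0, the four points are not coplanar.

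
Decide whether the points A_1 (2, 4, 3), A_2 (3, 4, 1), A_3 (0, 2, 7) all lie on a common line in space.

A_1A_2 = (1, 0, -2), A_1A_3 = (-2, -2, 4).
A_1A_2 × A_1A_3 = (-4, 0, -2).
The cross product is nonzero, so the points do not lie on one line.

No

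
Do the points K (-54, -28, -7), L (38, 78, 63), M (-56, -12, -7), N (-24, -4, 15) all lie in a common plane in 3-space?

No

The four points are coplanar iff the 3×3 determinant with rows KL, KM, KN is zero.
Rows: (92, 106, 70), (-2, 16, 0), (30, 24, 22).
Expanding along the first row: (92)(352) − (106)(-44) + (70)(-528) = 88.
Nonzero ⇒ not coplanar.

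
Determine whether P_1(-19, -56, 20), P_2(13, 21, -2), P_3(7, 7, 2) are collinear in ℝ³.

No

P_1P_2 = (32, 77, -22), P_1P_3 = (26, 63, -18).
Comparing components 3 and 1: (-22)(26) − (32)(-18) = 4 ≠ 0, so P_1P_2 and P_1P_3 are not parallel and the points are not collinear.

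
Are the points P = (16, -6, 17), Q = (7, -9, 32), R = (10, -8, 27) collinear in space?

Yes

PQ = (-9, -3, 15), PR = (-6, -2, 10).
PQ × PR = (0, 0, 0).
The cross product vanishes, so the three points are collinear.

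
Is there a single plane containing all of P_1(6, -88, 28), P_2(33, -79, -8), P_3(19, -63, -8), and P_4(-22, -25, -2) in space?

With P_1 as base: P_1P_2 = (27, 9, -36), P_1P_3 = (13, 25, -36), P_1P_4 = (-28, 63, -30).
P_1P_3 × P_1P_4 = (1518, 1398, 1519).
P_1P_2 · (P_1P_3 × P_1P_4) = -1116.
Since -1116 ≠ 0, the four points are not coplanar.

No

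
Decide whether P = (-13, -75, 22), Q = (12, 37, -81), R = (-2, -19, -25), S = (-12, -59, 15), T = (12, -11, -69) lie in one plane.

Yes

The plane through P, Q, R has normal n = PQ × PR = (504, 42, 168) and equation n·X = -6006.
Checking the remaining points: n·S = -6006, n·T = -6006.
All equal -6006, so all 5 points lie in one plane.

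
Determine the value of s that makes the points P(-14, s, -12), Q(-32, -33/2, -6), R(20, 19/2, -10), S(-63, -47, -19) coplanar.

Coplanarity ⇔ det[PQ; PR; PS] = 0.
Expanding, this is linear in s: (-800)s + (-9600) = 0.
So s = -12.

-12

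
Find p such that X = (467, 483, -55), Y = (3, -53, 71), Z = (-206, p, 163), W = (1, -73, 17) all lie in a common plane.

-283

Normal to plane XYW: n = (31464, -25308, 8208); plane equation n·P = 2018484.
Requiring n·Z = 2018484: (-25308)p + (-5143680) = 2018484.
So p = -283.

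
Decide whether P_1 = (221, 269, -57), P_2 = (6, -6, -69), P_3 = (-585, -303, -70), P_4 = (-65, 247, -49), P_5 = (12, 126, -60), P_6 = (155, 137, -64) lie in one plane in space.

Yes

The plane through P_1, P_2, P_3 has normal n = P_1P_2 × P_1P_3 = (-3289, 6877, -98670) and equation n·P = 6747234.
Checking the remaining points: n·P_4 = 6747234, n·P_5 = 6747234, n·P_6 = 6747234.
All equal 6747234, so all 6 points lie in one plane.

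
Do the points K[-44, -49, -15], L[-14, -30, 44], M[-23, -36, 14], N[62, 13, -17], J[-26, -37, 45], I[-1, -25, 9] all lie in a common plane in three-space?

The plane through K, L, M has normal n = KL × KM = (-216, 369, -9) and equation n·P = -8442.
Checking the remaining points: n·N = -8442, n·J = -8442, n·I = -9090.
Since n·I = -9090 ≠ -8442, I is off the plane and the points are not all coplanar.

No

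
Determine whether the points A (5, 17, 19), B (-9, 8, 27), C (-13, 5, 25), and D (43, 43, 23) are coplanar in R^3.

No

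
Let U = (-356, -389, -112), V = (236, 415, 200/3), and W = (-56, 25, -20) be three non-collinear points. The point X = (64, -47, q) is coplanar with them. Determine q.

-36

A normal to the plane is n = UV × UW = (0, -864, 3888).
X lies in the plane iff n · UX = 0.
This gives (3888)q + (139968) = 0, so q = -36.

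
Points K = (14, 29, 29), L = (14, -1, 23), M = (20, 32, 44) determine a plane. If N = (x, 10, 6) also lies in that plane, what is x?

A normal to the plane is n = KL × KM = (-432, -36, 180).
N lies in the plane iff n · KN = 0.
This gives (-432)x + (2592) = 0, so x = 6.

6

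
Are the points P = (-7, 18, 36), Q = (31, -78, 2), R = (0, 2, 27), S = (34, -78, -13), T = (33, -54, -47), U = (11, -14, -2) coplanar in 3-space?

The plane through P, Q, R has normal n = PQ × PR = (320, 104, 64) and equation n·X = 1936.
Checking the remaining points: n·S = 1936, n·T = 1936, n·U = 1936.
All equal 1936, so all 6 points lie in one plane.

Yes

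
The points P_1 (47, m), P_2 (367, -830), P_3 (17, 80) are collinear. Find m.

2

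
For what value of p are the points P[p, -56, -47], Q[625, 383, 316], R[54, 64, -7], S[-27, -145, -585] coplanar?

The points are coplanar iff PQ · (PR × PS) = 0.
Expanding, this is linear in p: (-116875)p + (-26413750) = 0.
So p = -226.

-226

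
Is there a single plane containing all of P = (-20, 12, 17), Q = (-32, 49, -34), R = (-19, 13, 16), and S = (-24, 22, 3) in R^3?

Yes

With P as base: PQ = (-12, 37, -51), PR = (1, 1, -1), PS = (-4, 10, -14).
PR × PS = (-4, 18, 14).
PQ · (PR × PS) = 0.
The scalar triple product vanishes, so the four points are coplanar.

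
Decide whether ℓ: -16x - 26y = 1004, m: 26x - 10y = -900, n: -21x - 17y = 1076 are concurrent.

No

The three lines meet at one point iff the augmented coefficient matrix [aᵢ bᵢ cᵢ] has rank < 3, i.e. its determinant vanishes.
Here the determinant is -1672.
Nonzero, so no common point exists.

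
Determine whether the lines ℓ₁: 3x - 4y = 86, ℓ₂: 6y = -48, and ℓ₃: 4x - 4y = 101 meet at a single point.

No

Intersecting ℓ₁ and ℓ₂: solving the 2×2 system gives (x, y) = (18, -8).
Substitute into ℓ₃: (4)(18) + (-4)(-8) = 104.
But ℓ₃ requires 101 ≠ 104, so the three lines have no common point.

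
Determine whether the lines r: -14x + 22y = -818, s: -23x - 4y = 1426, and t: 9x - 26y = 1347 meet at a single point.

No

Lines aᵢx + bᵢy = cᵢ with pairwise distinct directions are concurrent exactly when det[aᵢ bᵢ cᵢ] = 0.
Here the determinant is 1686.
Nonzero, so no common point exists.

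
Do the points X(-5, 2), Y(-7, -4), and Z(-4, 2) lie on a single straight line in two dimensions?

XY = (-2, -6), XZ = (1, 0).
If collinear, XZ would be a scalar multiple of XY. But (-2)·(0) ≠ (-6)·(1) (difference 6), so they are not parallel; the points are not collinear.

No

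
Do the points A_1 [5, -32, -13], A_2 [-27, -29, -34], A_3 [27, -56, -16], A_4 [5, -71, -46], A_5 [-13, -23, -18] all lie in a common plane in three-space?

No

The plane through A_1, A_2, A_3 has normal n = A_1A_2 × A_1A_3 = (-513, -558, 702) and equation n·P = 6165.
Checking the remaining points: n·A_4 = 4761, n·A_5 = 6867.
Since n·A_4 = 4761 ≠ 6165, A_4 is off the plane and the points are not all coplanar.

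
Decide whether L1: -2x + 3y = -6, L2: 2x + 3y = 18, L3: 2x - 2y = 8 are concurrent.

Yes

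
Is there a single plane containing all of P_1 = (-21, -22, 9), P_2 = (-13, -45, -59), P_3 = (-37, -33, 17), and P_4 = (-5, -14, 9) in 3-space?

No

A normal to the plane through P_1, P_2, P_3 is n = P_1P_2 × P_1P_3 = (-932, 1024, -456).
The plane has equation n·P = -7060. For P_4: n·P_4 = -13780.
-13780 ≠ -7060, so P_4 is off the plane.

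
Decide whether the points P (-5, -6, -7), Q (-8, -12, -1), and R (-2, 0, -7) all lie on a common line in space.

No

PQ = (-3, -6, 6), PR = (3, 6, 0).
PQ × PR = (-36, 18, 0).
The cross product is nonzero, so the points do not lie on one line.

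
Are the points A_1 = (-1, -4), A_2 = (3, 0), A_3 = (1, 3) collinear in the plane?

No

A_1A_2 = (4, 4), A_1A_3 = (2, 7).
If collinear, A_1A_3 would be a scalar multiple of A_1A_2. But (4)·(7) ≠ (4)·(2) (difference 20), so they are not parallel; the points are not collinear.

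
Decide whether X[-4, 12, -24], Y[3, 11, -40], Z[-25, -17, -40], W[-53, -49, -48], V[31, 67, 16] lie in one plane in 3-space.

Yes

The plane through X, Y, Z has normal n = XY × XZ = (-448, 448, -224) and equation n·P = 12544.
Checking the remaining points: n·W = 12544, n·V = 12544.
All equal 12544, so all 5 points lie in one plane.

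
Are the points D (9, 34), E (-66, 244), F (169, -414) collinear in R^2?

Yes

DE = (-75, 210), DF = (160, -448).
Checking proportionality: DF = -32/15·DE, so the vectors are parallel and the points are collinear.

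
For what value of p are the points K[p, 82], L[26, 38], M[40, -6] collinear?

The three points are collinear iff det[KL; KM] = 0.
This determinant is linear in p: (44)p + (-528) = 0, so p = 12.

12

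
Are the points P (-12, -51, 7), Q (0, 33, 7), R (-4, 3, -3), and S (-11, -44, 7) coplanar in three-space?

Yes

A normal to the plane through P, Q, R is n = PQ × PR = (-840, 120, -24).
The plane has equation n·X = 3792. For S: n·S = 3792.
Equal, so S lies in the plane and all four are coplanar.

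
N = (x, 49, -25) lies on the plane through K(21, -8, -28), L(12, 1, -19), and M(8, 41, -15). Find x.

Coplanarity requires KL · (KM × KN) = 0.
KL = (-9, 9, 9), KM = (-13, 49, 13); the triple product is linear in x with coefficient -324 and constant term 5832.
Setting it to zero: x = 18.

18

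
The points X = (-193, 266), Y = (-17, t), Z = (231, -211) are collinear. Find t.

68

Collinearity: (Y − X) must be parallel to (Z − X) = (424, -477).
Cross-multiplying the components: (t − 266)·(424) = (176)·(-477).
Solving gives t = 68.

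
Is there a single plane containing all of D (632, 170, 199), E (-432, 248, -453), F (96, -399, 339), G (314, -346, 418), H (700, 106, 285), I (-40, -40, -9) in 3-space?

No

The plane through D, E, F has normal n = DE × DF = (-360068, 498432, 647224) and equation n·P = -14031960.
Checking the remaining points: n·G = -14979192, n·H = -14754968, n·I = -11359576.
Since n·G = -14979192 ≠ -14031960, G is off the plane and the points are not all coplanar.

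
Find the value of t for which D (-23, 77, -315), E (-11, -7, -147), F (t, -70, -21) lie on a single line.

Collinearity requires DE × DF = 0; each component is linear in t.
The y-component gives (168)t + (336) = 0, so t = -2.
The remaining components then also vanish.

-2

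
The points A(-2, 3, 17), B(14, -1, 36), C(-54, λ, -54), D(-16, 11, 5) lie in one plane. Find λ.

The points are coplanar iff AB · (AC × AD) = 0.
Expanding, this is linear in λ: (74)λ + (-518) = 0.
So λ = 7.

7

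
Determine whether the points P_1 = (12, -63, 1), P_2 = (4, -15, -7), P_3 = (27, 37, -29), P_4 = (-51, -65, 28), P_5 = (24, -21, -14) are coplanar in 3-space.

The plane through P_1, P_2, P_3 has normal n = P_1P_2 × P_1P_3 = (-640, -360, -1520) and equation n·P = 13480.
Checking the remaining points: n·P_4 = 13480, n·P_5 = 13480.
All equal 13480, so all 5 points lie in one plane.

Yes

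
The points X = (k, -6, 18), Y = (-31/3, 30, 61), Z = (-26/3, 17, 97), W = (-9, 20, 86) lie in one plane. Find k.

-3

The points are coplanar iff XY · (XZ × XW) = 0.
Expanding, this is linear in k: (-35)k + (-105) = 0.
So k = -3.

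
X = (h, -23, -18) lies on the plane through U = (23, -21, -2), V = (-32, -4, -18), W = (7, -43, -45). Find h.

5

A normal to the plane is n = UV × UW = (-1083, -2109, 1482).
X lies in the plane iff n · UX = 0.
This gives (-1083)h + (5415) = 0, so h = 5.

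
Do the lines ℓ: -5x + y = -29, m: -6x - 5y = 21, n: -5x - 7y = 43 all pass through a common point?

The three lines meet at one point iff the augmented coefficient matrix [aᵢ bᵢ cᵢ] has rank < 3, i.e. its determinant vanishes.
Here the determinant is 0.
It vanishes, so the lines are concurrent at (4, -9).

Yes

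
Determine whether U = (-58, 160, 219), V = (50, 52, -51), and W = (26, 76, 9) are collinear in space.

Yes

UV = (108, -108, -270), UW = (84, -84, -210).
UV × UW = (0, 0, 0).
The cross product vanishes, so the three points are collinear.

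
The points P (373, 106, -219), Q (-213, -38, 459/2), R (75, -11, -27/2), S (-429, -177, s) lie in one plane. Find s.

Coplanarity ⇔ det[PQ; PR; PS] = 0.
Expanding, this is linear in s: (25650)s + (-8990325) = 0.
So s = 701/2.

701/2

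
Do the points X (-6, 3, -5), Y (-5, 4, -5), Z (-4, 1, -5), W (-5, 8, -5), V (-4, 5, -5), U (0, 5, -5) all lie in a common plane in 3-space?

Yes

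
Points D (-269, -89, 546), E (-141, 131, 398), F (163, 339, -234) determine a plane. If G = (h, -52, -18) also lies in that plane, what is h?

-47

Coplanarity requires DE · (DF × DG) = 0.
DE = (128, 220, -148), DF = (432, 428, -780); the triple product is linear in h with coefficient -108256 and constant term -5088032.
Setting it to zero: h = -47.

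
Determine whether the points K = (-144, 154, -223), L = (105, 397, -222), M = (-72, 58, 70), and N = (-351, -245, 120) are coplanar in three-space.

No

A normal to the plane through K, L, M is n = KL × KM = (71295, -72885, -41400).
The plane has equation n·P = -12258570. For N: n·N = -12135720.
-12135720 ≠ -12258570, so N is off the plane.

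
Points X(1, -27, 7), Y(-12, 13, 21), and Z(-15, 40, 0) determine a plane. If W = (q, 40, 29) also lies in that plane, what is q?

Coplanarity requires XY · (XZ × XW) = 0.
XY = (-13, 40, 14), XZ = (-16, 67, -7); the triple product is linear in q with coefficient -1218 and constant term -24969.
Setting it to zero: q = -41/2.

-41/2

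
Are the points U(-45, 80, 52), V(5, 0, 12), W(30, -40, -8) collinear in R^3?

UV = (50, -80, -40), UW = (75, -120, -60).
Each component of UW is 3/2 times the corresponding component of UV, so UW = 3/2·UV and the points are collinear.

Yes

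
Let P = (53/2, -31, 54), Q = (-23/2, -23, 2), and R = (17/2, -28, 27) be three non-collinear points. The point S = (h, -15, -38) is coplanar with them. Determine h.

Coplanarity requires PQ · (PR × PS) = 0.
PQ = (-38, 8, -52), PR = (-18, 3, -27); the triple product is linear in h with coefficient -60 and constant term -2610.
Setting it to zero: h = -87/2.

-87/2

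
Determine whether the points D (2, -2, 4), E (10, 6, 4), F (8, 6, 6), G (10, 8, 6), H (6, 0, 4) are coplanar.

The plane through D, E, F has normal n = DE × DF = (16, -16, 16) and equation n·P = 128.
Checking the remaining points: n·G = 128, n·H = 160.
Since n·H = 160 ≠ 128, H is off the plane and the points are not all coplanar.

No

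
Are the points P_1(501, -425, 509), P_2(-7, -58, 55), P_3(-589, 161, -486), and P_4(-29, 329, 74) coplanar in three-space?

No

With P_1 as base: P_1P_2 = (-508, 367, -454), P_1P_3 = (-1090, 586, -995), P_1P_4 = (-530, 754, -435).
P_1P_3 × P_1P_4 = (495320, 53200, -511280).
P_1P_2 · (P_1P_3 × P_1P_4) = 22960.
Since 22960 ≠ 0, the four points are not coplanar.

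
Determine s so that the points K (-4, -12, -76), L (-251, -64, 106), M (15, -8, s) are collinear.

Direction KL = (-247, -52, 182). From the x-coordinate of M, the parameter along the line is τ = (15 − (-4))/(-247) = -1/13.
Then s = (-76) + (-1/13)·(182) = -90.

-90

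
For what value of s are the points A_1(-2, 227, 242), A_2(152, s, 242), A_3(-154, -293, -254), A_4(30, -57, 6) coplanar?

The points are coplanar iff A_1A_2 · (A_1A_3 × A_1A_4) = 0.
Expanding, this is linear in s: (-51744)s + (8951712) = 0.
So s = 173.

173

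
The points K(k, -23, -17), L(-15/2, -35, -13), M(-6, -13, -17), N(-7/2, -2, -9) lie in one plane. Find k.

The points are coplanar iff KL · (KM × KN) = 0.
Expanding, this is linear in k: (-220)k + (-1540) = 0.
So k = -7.

-7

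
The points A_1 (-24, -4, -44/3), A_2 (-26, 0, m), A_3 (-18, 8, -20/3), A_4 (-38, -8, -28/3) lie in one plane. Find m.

-28/3

The points are coplanar iff A_1A_2 · (A_1A_3 × A_1A_4) = 0.
Expanding, this is linear in m: (144)m + (1344) = 0.
So m = -28/3.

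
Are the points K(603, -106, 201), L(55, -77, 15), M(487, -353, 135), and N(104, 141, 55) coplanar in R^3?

A normal to the plane through K, L, M is n = KL × KM = (-47856, -14592, 138720).
The plane has equation n·P = 572304. For N: n·N = 595104.
595104 ≠ 572304, so N is off the plane.

No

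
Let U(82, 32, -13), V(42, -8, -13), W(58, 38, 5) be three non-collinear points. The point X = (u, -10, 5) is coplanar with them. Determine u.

The plane through U, V, W has equation −720x + 720y − 1200z = -20400.
Substituting X: (-720)u + (-13200) = -20400, so u = 10.

10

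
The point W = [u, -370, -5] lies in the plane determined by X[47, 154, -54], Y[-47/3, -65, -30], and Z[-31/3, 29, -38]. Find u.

-24

Coplanarity requires XY · (XZ × XW) = 0.
XY = (-188/3, -219, 24), XZ = (-172/3, -125, 16); the triple product is linear in u with coefficient -504 and constant term -12096.
Setting it to zero: u = -24.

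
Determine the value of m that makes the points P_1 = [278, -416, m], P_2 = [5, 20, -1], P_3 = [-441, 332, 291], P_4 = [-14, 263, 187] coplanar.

-367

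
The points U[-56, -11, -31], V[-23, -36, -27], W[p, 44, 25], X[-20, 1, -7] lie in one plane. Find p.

1

Coplanarity ⇔ det[UV; UW; UX] = 0.
Expanding, this is linear in p: (648)p + (-648) = 0.
So p = 1.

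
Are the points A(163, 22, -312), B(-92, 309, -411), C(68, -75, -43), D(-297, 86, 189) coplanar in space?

The four points are coplanar iff the 3×3 determinant with rows AB, AC, AD is zero.
Rows: (-255, 287, -99), (-95, -97, 269), (-460, 64, 501).
Expanding along the first row: (-255)(-65813) − (287)(76145) + (-99)(-50700) = -52000.
Nonzero ⇒ not coplanar.

No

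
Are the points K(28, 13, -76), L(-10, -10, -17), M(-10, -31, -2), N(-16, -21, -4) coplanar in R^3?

A normal to the plane through K, L, M is n = KL × KM = (894, 570, 798).
The plane has equation n·P = -28206. For N: n·N = -29466.
-29466 ≠ -28206, so N is off the plane.

No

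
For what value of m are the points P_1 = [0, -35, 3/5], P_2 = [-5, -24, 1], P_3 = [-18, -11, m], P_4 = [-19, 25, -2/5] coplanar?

21/5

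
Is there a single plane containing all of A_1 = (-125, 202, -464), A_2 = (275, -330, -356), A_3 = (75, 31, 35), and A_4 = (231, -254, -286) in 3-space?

Yes

A normal to the plane through A_1, A_2, A_3 is n = A_1A_2 × A_1A_3 = (-247000, -178000, 38000).
The plane has equation n·P = -22713000. For A_4: n·A_4 = -22713000.
Equal, so A_4 lies in the plane and all four are coplanar.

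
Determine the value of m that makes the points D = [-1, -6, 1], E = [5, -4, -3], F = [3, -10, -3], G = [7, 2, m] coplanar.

Normal to plane DEF: n = (-24, 8, -32); plane equation n·P = -56.
Requiring n·G = -56: (-32)m + (-152) = -56.
So m = -3.

-3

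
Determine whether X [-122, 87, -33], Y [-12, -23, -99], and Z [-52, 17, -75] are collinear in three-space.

Yes

XY = (110, -110, -66), XZ = (70, -70, -42).
Each component of XZ is 7/11 times the corresponding component of XY, so XZ = 7/11·XY and the points are collinear.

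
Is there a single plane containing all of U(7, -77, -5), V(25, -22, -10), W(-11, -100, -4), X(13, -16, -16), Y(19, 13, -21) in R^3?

No

The plane through U, V, W has normal n = UV × UW = (-60, 72, 576) and equation n·P = -8844.
Checking the remaining points: n·X = -11148, n·Y = -12300.
Since n·X = -11148 ≠ -8844, X is off the plane and the points are not all coplanar.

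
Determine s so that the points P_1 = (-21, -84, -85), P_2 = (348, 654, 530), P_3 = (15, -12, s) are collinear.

Direction P_1P_2 = (369, 738, 615). From the x-coordinate of P_3, the parameter along the line is τ = (15 − (-21))/369 = 4/41.
Then s = (-85) + 4/41·(615) = -25.

-25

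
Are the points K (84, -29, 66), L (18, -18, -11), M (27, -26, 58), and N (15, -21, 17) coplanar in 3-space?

Yes

A normal to the plane through K, L, M is n = KL × KM = (143, 3861, 429).
The plane has equation n·P = -71643. For N: n·N = -71643.
Equal, so N lies in the plane and all four are coplanar.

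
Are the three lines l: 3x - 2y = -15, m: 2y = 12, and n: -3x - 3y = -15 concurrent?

Yes

Intersecting l and m: solving the 2×2 system gives (x, y) = (-1, 6).
Substitute into n: (-3)(-1) + (-3)(6) = -15.
This equals -15, so (-1, 6) lies on all three lines and they are concurrent.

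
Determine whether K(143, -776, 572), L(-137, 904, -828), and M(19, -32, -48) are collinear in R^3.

KL = (-280, 1680, -1400), KM = (-124, 744, -620).
Each component of KM is 31/70 times the corresponding component of KL, so KM = 31/70·KL and the points are collinear.

Yes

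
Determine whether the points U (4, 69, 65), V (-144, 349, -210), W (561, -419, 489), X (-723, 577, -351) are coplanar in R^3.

No

A normal to the plane through U, V, W is n = UV × UW = (-15480, -90423, -83736).
The plane has equation n·P = -11743947. For X: n·X = -11590695.
-11590695 ≠ -11743947, so X is off the plane.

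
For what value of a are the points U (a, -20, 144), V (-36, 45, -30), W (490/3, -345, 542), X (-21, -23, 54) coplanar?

96

Coplanarity ⇔ det[UV; UW; UX] = 0.
Expanding, this is linear in a: (-6136)a + (589056) = 0.
So a = 96.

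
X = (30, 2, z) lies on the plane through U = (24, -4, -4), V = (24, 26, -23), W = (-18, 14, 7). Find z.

-11

Coplanarity requires UV · (UW × UX) = 0.
UV = (0, 30, -19), UW = (-42, 18, 11); the triple product is linear in z with coefficient 1260 and constant term 13860.
Setting it to zero: z = -11.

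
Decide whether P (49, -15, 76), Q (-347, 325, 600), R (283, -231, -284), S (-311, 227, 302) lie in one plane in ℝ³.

With P as base: PQ = (-396, 340, 524), PR = (234, -216, -360), PS = (-360, 242, 226).
PR × PS = (38304, 76716, -21132).
PQ · (PR × PS) = -158112.
Since -158112 ≠ 0, the four points are not coplanar.

No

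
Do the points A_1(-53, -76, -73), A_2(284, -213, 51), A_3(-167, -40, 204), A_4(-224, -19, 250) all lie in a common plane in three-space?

The four points are coplanar iff the 3×3 determinant with rows A_1A_2, A_1A_3, A_1A_4 is zero.
Rows: (337, -137, 124), (-114, 36, 277), (-171, 57, 323).
Expanding along the first row: (337)(-4161) − (-137)(10545) + (124)(-342) = 0.
Zero determinant ⇒ coplanar.

Yes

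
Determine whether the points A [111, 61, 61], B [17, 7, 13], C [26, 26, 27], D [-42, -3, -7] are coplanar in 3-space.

No

A normal to the plane through A, B, C is n = AB × AC = (156, 884, -1300).
The plane has equation n·P = -8060. For D: n·D = -104.
-104 ≠ -8060, so D is off the plane.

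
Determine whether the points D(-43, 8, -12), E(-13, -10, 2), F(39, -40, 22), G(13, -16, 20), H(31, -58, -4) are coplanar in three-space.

The plane through D, E, F has normal n = DE × DF = (60, 128, 36) and equation n·P = -1988.
Checking the remaining points: n·G = -548, n·H = -5708.
Since n·G = -548 ≠ -1988, G is off the plane and the points are not all coplanar.

No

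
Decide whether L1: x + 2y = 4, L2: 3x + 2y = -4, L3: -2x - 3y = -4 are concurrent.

Yes

Lines aᵢx + bᵢy = cᵢ with pairwise distinct directions are concurrent exactly when det[aᵢ bᵢ cᵢ] = 0.
Here the determinant is 0.
It vanishes, so the lines are concurrent at (-4, 4).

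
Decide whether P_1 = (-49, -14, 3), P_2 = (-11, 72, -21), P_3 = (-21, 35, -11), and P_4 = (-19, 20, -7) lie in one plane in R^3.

A normal to the plane through P_1, P_2, P_3 is n = P_1P_2 × P_1P_3 = (-28, -140, -546).
The plane has equation n·P = 1694. For P_4: n·P_4 = 1554.
1554 ≠ 1694, so P_4 is off the plane.

No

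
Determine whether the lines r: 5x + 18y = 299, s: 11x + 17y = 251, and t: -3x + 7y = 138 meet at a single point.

Lines aᵢx + bᵢy = cᵢ with pairwise distinct directions are concurrent exactly when det[aᵢ bᵢ cᵢ] = 0.
Here the determinant is 339.
Nonzero, so no common point exists.

No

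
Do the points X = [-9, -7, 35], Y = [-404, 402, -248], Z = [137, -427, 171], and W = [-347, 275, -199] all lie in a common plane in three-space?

No

The four points are coplanar iff the 3×3 determinant with rows XY, XZ, XW is zero.
Rows: (-395, 409, -283), (146, -420, 136), (-338, 282, -234).
Expanding along the first row: (-395)(59928) − (409)(11804) + (-283)(-100788) = 23608.
Nonzero ⇒ not coplanar.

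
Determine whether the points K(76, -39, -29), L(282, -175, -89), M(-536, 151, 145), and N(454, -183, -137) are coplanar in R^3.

Yes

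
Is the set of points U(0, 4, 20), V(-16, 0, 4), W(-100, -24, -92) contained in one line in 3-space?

UV = (-16, -4, -16), UW = (-100, -28, -112).
UV × UW = (0, -192, 48).
The cross product is nonzero, so the points do not lie on one line.

No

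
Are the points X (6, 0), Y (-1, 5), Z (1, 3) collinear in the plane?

No

XY = (-7, 5), XZ = (-5, 3).
If collinear, XZ would be a scalar multiple of XY. But (-7)·(3) ≠ (5)·(-5) (difference 4), so they are not parallel; the points are not collinear.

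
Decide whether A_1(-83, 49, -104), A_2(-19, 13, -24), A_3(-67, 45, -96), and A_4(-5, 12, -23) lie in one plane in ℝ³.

Yes

With A_1 as base: A_1A_2 = (64, -36, 80), A_1A_3 = (16, -4, 8), A_1A_4 = (78, -37, 81).
A_1A_3 × A_1A_4 = (-28, -672, -280).
A_1A_2 · (A_1A_3 × A_1A_4) = 0.
The scalar triple product vanishes, so the four points are coplanar.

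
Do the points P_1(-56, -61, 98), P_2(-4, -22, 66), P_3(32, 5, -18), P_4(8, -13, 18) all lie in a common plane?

A normal to the plane through P_1, P_2, P_3 is n = P_1P_2 × P_1P_3 = (-2412, 3216, 0).
The plane has equation n·P = -61104. For P_4: n·P_4 = -61104.
Equal, so P_4 lies in the plane and all four are coplanar.

Yes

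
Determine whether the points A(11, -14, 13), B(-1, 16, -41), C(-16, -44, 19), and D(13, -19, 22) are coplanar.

A normal to the plane through A, B, C is n = AB × AC = (-1440, 1530, 1170).
The plane has equation n·P = -22050. For D: n·D = -22050.
Equal, so D lies in the plane and all four are coplanar.

Yes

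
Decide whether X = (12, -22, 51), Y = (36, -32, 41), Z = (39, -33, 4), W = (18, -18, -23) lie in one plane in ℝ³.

No

A normal to the plane through X, Y, Z is n = XY × XZ = (360, 858, 6).
The plane has equation n·P = -14250. For W: n·W = -9102.
-9102 ≠ -14250, so W is off the plane.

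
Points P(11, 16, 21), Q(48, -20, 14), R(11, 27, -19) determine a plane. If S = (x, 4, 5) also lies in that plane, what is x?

27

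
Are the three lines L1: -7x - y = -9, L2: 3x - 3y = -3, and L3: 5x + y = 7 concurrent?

Lines aᵢx + bᵢy = cᵢ with pairwise distinct directions are concurrent exactly when det[aᵢ bᵢ cᵢ] = 0.
Here the determinant is 0.
It vanishes, so the lines are concurrent at (1, 2).

Yes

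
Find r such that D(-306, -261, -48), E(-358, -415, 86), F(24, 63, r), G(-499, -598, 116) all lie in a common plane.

30

Coplanarity ⇔ det[DE; DF; DG] = 0.
Expanding, this is linear in r: (12198)r + (-365940) = 0.
So r = 30.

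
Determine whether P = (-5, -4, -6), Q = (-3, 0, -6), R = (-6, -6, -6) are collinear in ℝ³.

Yes

PQ = (2, 4, 0), PR = (-1, -2, 0).
Each component of PR is -1/2 times the corresponding component of PQ, so PR = -1/2·PQ and the points are collinear.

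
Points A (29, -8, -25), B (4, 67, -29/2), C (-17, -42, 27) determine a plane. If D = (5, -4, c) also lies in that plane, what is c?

-2

Coplanarity requires AB · (AC × AD) = 0.
AB = (-25, 75, 21/2), AC = (-46, -34, 52); the triple product is linear in c with coefficient 4300 and constant term 8600.
Setting it to zero: c = -2.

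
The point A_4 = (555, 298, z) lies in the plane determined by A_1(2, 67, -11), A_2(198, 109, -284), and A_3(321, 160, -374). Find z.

The plane through A_1, A_2, A_3 has equation 10143x − 15939y + 4830z = -1100757.
Substituting A_4: (4830)z + (879543) = -1100757, so z = -410.

-410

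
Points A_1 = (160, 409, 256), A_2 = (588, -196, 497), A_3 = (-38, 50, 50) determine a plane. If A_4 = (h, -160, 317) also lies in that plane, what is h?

348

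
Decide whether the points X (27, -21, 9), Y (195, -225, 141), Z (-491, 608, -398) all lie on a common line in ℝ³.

Yes

XY = (168, -204, 132), XZ = (-518, 629, -407).
Each component of XZ is -37/12 times the corresponding component of XY, so XZ = -37/12·XY and the points are collinear.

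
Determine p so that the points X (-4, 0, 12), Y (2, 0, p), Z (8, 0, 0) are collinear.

Direction XZ = (12, 0, -12). From the x-coordinate of Y, the parameter along the line is τ = (2 − (-4))/12 = 1/2.
Then p = 12 + 1/2·(-12) = 6.

6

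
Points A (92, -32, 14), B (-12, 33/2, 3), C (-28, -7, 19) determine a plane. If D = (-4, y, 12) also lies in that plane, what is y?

-3/2

The plane through A, B, C has equation (1035/2)x + 1840y + 3220z = 33810.
Substituting D: (1840)y + (36570) = 33810, so y = -3/2.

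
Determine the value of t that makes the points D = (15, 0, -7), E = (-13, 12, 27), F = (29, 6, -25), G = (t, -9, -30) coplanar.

34

The points are coplanar iff DE · (DF × DG) = 0.
Expanding, this is linear in t: (-420)t + (14280) = 0.
So t = 34.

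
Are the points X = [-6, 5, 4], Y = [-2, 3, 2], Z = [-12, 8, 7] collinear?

Yes

XY = (4, -2, -2), XZ = (-6, 3, 3).
Each component of XZ is -3/2 times the corresponding component of XY, so XZ = -3/2·XY and the points are collinear.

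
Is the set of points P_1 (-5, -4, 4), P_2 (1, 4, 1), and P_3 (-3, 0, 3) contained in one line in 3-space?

No

P_1P_2 = (6, 8, -3), P_1P_3 = (2, 4, -1).
P_1P_2 × P_1P_3 = (4, 0, 8).
The cross product is nonzero, so the points do not lie on one line.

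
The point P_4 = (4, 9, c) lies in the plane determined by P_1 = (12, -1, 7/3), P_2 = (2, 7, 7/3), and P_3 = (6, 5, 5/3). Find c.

1/3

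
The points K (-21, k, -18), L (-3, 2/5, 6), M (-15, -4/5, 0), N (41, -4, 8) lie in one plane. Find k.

-8

The points are coplanar iff KL · (KM × KN) = 0.
Expanding, this is linear in k: (240)k + (1920) = 0.
So k = -8.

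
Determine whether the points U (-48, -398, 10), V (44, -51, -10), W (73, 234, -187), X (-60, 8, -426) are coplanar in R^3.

Yes

With U as base: UV = (92, 347, -20), UW = (121, 632, -197), UX = (-12, 406, -436).
UW × UX = (-195570, 55120, 56710).
UV · (UW × UX) = 0.
The scalar triple product vanishes, so the four points are coplanar.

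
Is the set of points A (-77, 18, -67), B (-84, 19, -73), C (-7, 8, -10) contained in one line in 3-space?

No

AB = (-7, 1, -6), AC = (70, -10, 57).
Comparing components 2 and 3: (1)(57) − (-6)(-10) = -3 ≠ 0, so AB and AC are not parallel and the points are not collinear.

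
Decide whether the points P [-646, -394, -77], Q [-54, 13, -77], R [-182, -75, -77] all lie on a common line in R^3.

Yes

PQ = (592, 407, 0), PR = (464, 319, 0).
PQ × PR = (0, 0, 0).
The cross product vanishes, so the three points are collinear.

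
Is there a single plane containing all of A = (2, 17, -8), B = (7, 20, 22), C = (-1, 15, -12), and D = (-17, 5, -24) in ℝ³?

No

With A as base: AB = (5, 3, 30), AC = (-3, -2, -4), AD = (-19, -12, -16).
AC × AD = (-16, 28, -2).
AB · (AC × AD) = -56.
Since -56 ≠ 0, the four points are not coplanar.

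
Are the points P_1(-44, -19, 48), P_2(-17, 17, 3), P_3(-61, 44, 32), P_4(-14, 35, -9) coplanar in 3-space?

No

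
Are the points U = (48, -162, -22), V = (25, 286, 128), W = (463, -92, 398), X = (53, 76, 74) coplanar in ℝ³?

The four points are coplanar iff the 3×3 determinant with rows UV, UW, UX is zero.
Rows: (-23, 448, 150), (415, 70, 420), (5, 238, 96).
Expanding along the first row: (-23)(-93240) − (448)(37740) + (150)(98420) = 0.
Zero determinant ⇒ coplanar.

Yes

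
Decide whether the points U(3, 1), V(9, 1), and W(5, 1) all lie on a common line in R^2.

Yes

UV = (6, 0), UW = (2, 0).
Checking proportionality: UW = 1/3·UV, so the vectors are parallel and the points are collinear.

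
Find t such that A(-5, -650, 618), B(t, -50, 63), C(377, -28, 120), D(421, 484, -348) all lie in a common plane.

Normal to plane ACD: n = (-36120, 156864, 168216); plane equation n·P = 2176488.
Requiring n·B = 2176488: (-36120)t + (2754408) = 2176488.
So t = 16.

16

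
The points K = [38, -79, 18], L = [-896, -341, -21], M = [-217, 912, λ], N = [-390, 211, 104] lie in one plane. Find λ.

553/2

Normal to plane KLN: n = (-11222, 97016, -382996); plane equation n·P = -14984628.
Requiring n·M = -14984628: (-382996)λ + (90913766) = -14984628.
So λ = 553/2.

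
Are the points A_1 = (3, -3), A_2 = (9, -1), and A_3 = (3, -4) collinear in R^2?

A_1A_2 = (6, 2), A_1A_3 = (0, -1).
Twice the signed area of △A_1A_2A_3 is (6)(-1) − (2)(0) = -6.
The area is nonzero, so the three points are not collinear.

No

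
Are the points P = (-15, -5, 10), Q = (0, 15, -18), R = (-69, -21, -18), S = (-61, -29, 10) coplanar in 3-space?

The four points are coplanar iff the 3×3 determinant with rows PQ, PR, PS is zero.
Rows: (15, 20, -28), (-54, -16, -28), (-46, -24, 0).
Expanding along the first row: (15)(-672) − (20)(-1288) + (-28)(560) = 0.
Zero determinant ⇒ coplanar.

Yes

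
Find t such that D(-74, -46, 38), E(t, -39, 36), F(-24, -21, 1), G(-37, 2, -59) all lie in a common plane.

-41

Coplanarity ⇔ det[DE; DF; DG] = 0.
Expanding, this is linear in t: (-649)t + (-26609) = 0.
So t = -41.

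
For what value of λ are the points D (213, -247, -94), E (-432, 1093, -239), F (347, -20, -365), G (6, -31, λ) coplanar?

Coplanarity ⇔ det[DE; DF; DG] = 0.
Expanding, this is linear in λ: (-325975)λ + (-4237675) = 0.
So λ = -13.

-13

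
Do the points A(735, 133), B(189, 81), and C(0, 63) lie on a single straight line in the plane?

AB = (-546, -52), AC = (-735, -70).
Twice the signed area of △ABC is (-546)(-70) − (-52)(-735) = 0.
The triangle is degenerate (zero area), so the points are collinear.

Yes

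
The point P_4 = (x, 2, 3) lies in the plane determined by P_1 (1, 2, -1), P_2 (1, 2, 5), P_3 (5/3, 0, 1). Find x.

The plane through P_1, P_2, P_3 has equation 12x + 4y = 20.
Substituting P_4: (12)x + (8) = 20, so x = 1.

1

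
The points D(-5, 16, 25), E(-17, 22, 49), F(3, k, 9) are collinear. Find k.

12

Collinearity requires DE × DF = 0; each component is linear in k.
The x-component gives (-24)k + (288) = 0, so k = 12.
The remaining components then also vanish.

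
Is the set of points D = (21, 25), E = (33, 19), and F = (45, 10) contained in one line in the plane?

No

DE = (12, -6), DF = (24, -15).
det[DE; DF] = (12)(-15) − (-6)(24) = -36.
The determinant is nonzero, so they are not collinear.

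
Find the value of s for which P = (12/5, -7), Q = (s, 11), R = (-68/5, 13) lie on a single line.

-12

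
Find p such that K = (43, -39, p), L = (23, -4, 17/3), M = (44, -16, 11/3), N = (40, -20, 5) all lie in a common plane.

22/3

The points are coplanar iff KL · (KM × KN) = 0.
Expanding, this is linear in p: (132)p + (-968) = 0.
So p = 22/3.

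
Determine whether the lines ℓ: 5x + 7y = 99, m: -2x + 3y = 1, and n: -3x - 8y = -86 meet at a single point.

Intersecting ℓ and m: solving the 2×2 system gives (x, y) = (10, 7).
Substitute into n: (-3)(10) + (-8)(7) = -86.
This equals -86, so (10, 7) lies on all three lines and they are concurrent.

Yes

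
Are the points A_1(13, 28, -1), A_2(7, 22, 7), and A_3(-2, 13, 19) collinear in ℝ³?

Yes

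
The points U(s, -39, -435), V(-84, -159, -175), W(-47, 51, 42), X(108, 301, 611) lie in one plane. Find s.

Coplanarity ⇔ det[UV; UW; UX] = 0.
Expanding, this is linear in s: (-65240)s + (-13048000) = 0.
So s = -200.

-200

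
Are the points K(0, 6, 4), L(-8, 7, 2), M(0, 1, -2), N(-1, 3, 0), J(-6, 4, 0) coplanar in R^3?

The plane through K, L, M has normal n = KL × KM = (-16, -48, 40) and equation n·P = -128.
Checking the remaining points: n·N = -128, n·J = -96.
Since n·J = -96 ≠ -128, J is off the plane and the points are not all coplanar.

No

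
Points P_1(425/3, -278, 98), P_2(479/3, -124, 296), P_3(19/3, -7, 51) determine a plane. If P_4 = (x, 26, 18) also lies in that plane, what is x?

Coplanarity requires P_1P_2 · (P_1P_3 × P_1P_4) = 0.
P_1P_2 = (18, 154, 198), P_1P_3 = (-406/3, 271, -47); the triple product is linear in x with coefficient -60896 and constant term -3958240/3.
Setting it to zero: x = -65/3.

-65/3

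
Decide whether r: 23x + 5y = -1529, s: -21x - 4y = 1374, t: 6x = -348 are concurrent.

Yes

The three lines meet at one point iff the augmented coefficient matrix [aᵢ bᵢ cᵢ] has rank < 3, i.e. its determinant vanishes.
Here the determinant is 0.
It vanishes, so the lines are concurrent at (-58, -39).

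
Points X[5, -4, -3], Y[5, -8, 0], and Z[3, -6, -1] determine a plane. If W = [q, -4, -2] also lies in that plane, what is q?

The plane through X, Y, Z has equation −2x − 6y − 8z = 38.
Substituting W: (-2)q + (40) = 38, so q = 1.

1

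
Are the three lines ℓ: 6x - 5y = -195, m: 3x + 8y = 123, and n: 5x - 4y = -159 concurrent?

Lines aᵢx + bᵢy = cᵢ with pairwise distinct directions are concurrent exactly when det[aᵢ bᵢ cᵢ] = 0.
Here the determinant is 0.
It vanishes, so the lines are concurrent at (-15, 21).

Yes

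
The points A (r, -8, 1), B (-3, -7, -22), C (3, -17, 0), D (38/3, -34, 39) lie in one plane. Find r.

The points are coplanar iff AB · (AC × AD) = 0.
Expanding, this is linear in r: (16)r + (448/3) = 0.
So r = -28/3.

-28/3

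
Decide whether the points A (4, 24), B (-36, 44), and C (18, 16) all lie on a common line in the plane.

AB = (-40, 20), AC = (14, -8).
If collinear, AC would be a scalar multiple of AB. But (-40)·(-8) ≠ (20)·(14) (difference 40), so they are not parallel; the points are not collinear.

No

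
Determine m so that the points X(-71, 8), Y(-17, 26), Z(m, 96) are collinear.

The three points are collinear iff det[XY; XZ] = 0.
This determinant is linear in m: (-18)m + (3474) = 0, so m = 193.

193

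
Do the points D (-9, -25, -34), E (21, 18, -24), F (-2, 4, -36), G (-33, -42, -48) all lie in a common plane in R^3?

With D as base: DE = (30, 43, 10), DF = (7, 29, -2), DG = (-24, -17, -14).
DF × DG = (-440, 146, 577).
DE · (DF × DG) = -1152.
Since -1152 ≠ 0, the four points are not coplanar.

No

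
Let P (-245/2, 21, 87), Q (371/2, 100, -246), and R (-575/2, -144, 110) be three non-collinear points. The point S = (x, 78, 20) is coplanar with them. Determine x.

-47/2

A normal to the plane is n = PQ × PR = (-53128, 47861, -37785).
S lies in the plane iff n · PS = 0.
This gives (-53128)x + (-1248508) = 0, so x = -47/2.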